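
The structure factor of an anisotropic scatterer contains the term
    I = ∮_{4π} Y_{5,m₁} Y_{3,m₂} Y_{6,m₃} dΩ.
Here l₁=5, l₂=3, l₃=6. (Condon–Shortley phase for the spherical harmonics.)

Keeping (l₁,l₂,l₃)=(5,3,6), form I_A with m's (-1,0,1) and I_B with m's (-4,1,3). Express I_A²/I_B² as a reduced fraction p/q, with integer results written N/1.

35/72

Same 5,3,6: normalisation and zero-m 3j drop out of the ratio.
A: Δ: 2! 8! 4! / 15! → 1/675675; sum: t=0:+1/17280 t=1:−1/2880 t=2:+1/6912 = -1/6912; 3j²(5 3 6; -1 0 1) = Δ·Π!·Σ² = 5/429  (sign +1)
B: Δ: 2! 8! 4! / 15! → 1/675675; sum: t=1:−1/241920 t=2:+1/40320 = 1/48384; 3j²(5 3 6; -4 1 3) = Δ·Π!·Σ² = 24/1001  (sign -1)
I_A²/I_B² = (5/429)/(24/1001) = 35/72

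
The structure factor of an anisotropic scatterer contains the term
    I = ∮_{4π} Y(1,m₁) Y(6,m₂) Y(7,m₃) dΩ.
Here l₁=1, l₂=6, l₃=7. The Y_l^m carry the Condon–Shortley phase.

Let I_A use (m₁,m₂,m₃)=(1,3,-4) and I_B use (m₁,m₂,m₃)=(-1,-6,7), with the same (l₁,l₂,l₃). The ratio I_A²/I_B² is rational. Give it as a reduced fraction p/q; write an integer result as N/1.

55/91

Shared (l₁,l₂,l₃)=(1,6,7): N and (l;000)² cancel in I_A²/I_B².
A: Δ = 0!·2!·12!/15! = 1/1365; Racah Σ t=0..0: t=0:+1/4354560 = 1/4354560; ⇒ 3j(1 6 7; 1 3 -4)² = 11/273, sgn -1
B: Δ = 0!·2!·12!/15! = 1/1365; Racah Σ t=0..0: t=0:+1/958003200 = 1/958003200; ⇒ 3j(1 6 7; -1 -6 7)² = 1/15, sgn +1
I_A²/I_B² = (11/273)/(1/15) = 55/91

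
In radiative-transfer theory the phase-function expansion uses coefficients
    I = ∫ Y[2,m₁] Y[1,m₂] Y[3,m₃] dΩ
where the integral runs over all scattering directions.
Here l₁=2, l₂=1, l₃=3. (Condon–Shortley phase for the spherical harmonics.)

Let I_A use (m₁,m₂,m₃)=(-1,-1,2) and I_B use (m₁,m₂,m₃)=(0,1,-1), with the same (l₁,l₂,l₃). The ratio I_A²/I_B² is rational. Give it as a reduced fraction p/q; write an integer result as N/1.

Same 2,1,3: normalisation and zero-m 3j drop out of the ratio.
A: Δ: 0! 4! 2! / 7! → 1/105; sum: t=0:+1/12 = 1/12; 3j²(2 1 3; -1 -1 2) = Δ·Π!·Σ² = 2/21  (sign -1)
B: Δ: 0! 4! 2! / 7! → 1/105; sum: t=0:+1/8 = 1/8; 3j²(2 1 3; 0 1 -1) = Δ·Π!·Σ² = 2/35  (sign +1)
I_A²/I_B² = (2/21)/(2/35) = 5/3

5/3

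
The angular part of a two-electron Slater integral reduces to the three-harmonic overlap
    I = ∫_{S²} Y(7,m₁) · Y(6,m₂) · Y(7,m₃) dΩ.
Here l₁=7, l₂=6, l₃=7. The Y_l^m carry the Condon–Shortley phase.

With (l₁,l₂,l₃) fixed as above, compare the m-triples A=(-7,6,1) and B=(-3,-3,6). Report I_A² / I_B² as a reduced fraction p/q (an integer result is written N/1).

l's match ⇒ only the (l;m) 3-j factors differ between A and B.
A: triangle coeff Δ(7,6,7) = 1/2444321880; Σ_t [6,6]: t=6:+1/20901888000 = 1/20901888000; (3j)²=11/9690 [(7 6 7; -7 6 1)], sign=+1
B: triangle coeff Δ(7,6,7) = 1/2444321880; Σ_t [2,3]: t=2:+1/232243200 t=3:−1/130636800 = -1/298598400; (3j)²=7/1292 [(7 6 7; -3 -3 6)], sign=+1
I_A²/I_B² = (11/9690)/(7/1292) = 22/105

22/105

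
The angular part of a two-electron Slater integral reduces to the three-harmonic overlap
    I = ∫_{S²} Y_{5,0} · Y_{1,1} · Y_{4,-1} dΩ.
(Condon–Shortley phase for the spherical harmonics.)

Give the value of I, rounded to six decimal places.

m-sum 0 ✓  L=10 even ✓  4≤4≤6 ✓
Π(2lᵢ+1) = 11×3×9 = 297
triangle coeff Δ(5,1,4) = 1/495
Σ_t [1,1]: t=1:−1/576 = -1/576
(3j)²=5/99 [(5 1 4; 0 0 0)], sign=-1
Σ_t [2,2]: t=2:+1/1440 = 1/1440
(3j)²=2/99 [(5 1 4; 0 1 -1)], sign=-1
⇒ 4πI² = 10/33
I = (+1)√(10/33/(4π)) = 0.15528807

0.155288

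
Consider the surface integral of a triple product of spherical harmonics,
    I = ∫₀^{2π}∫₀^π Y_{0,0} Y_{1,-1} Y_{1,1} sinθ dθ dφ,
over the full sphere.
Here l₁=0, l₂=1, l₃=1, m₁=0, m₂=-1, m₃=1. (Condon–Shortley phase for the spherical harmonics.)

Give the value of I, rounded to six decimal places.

m-sum 0 ✓  L=2 even ✓  1≤1≤1 ✓
Π(2lᵢ+1) = 1×3×3 = 9
triangle coeff Δ(0,1,1) = 1/3
Σ_t [0,0]: t=0:+1/1 = 1/1
(3j)²=1/3 [(0 1 1; 0 0 0)], sign=-1
Σ_t [0,0]: t=0:+1/2 = 1/2
(3j)²=1/3 [(0 1 1; 0 -1 1)], sign=+1
⇒ 4πI² = 1/1
I = (-1)√(1/1/(4π)) = -0.28209479

-0.282095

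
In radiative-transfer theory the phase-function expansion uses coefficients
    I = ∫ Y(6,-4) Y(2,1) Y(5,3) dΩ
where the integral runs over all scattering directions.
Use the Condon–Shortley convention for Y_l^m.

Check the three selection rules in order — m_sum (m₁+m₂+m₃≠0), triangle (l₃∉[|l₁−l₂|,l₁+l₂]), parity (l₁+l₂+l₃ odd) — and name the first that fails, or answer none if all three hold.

azimuthal sum: -4 + 1 + 3 = 0  ✓
4 ≤ 5 ≤ 8 (triangle on l)  ✓
L = 6 + 2 + 5 = 13 (odd)  ✗

parity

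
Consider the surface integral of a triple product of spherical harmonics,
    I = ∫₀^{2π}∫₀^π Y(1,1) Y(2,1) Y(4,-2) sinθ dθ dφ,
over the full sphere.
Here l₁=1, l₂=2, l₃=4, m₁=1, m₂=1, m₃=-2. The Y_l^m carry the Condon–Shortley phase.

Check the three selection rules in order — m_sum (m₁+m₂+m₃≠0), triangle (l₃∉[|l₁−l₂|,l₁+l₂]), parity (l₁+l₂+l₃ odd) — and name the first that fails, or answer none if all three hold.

azimuthal sum: 1 + 1 − 2 = 0  ✓
1 ≤ 4 ≤ 3 (triangle on l)  ✗
L = 1 + 2 + 4 = 7 (odd)

triangle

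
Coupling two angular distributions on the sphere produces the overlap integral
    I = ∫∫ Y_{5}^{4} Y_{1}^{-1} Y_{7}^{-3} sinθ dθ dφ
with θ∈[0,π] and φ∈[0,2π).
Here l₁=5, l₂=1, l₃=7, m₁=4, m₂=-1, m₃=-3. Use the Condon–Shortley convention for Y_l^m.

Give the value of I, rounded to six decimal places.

|5−1|≤7≤5+1 violated ⇒ I = 0

0.000000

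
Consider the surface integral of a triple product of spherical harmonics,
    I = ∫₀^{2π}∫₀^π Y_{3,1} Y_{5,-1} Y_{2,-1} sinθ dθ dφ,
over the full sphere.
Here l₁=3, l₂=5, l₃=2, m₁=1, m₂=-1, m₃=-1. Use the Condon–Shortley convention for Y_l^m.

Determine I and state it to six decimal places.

0.000000

m-sum = 1 − 1 − 1 = -1 ≠ 0 ⇒ I = 0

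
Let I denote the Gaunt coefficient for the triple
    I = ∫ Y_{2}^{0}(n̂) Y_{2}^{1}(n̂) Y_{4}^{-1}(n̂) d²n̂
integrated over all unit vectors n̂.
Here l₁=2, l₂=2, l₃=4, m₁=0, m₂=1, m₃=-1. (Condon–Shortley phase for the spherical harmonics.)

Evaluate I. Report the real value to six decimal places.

-0.220728

Checks pass: Σm=0; 8 even; l₃=4∈[0,4].
(2·2+1)(2·2+1)(2·4+1) = 225
Δ: 0! 4! 4! / 9! → 1/630
sum: t=0:+1/16 = 1/16
3j²(2 2 4; 0 0 0) = Δ·Π!·Σ² = 2/35  (sign +1)
sum: t=0:+1/24 = 1/24
3j²(2 2 4; 0 1 -1) = Δ·Π!·Σ² = 1/21  (sign -1)
combine: 4πI² = 225·2/35·1/21 = 30/49
take √, sign -1: I = -0.22072812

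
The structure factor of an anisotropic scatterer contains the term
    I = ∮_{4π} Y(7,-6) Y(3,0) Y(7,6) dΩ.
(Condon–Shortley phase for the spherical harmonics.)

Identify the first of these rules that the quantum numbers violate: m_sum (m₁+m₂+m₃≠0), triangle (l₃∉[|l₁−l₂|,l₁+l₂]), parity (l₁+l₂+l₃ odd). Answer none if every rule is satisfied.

parity

Σmᵢ = 0  ✓
l₃∈[|l₁−l₂|,l₁+l₂]=[4,10], have l₃=7  ✓
Σlᵢ = 17 ⇒ odd  ✗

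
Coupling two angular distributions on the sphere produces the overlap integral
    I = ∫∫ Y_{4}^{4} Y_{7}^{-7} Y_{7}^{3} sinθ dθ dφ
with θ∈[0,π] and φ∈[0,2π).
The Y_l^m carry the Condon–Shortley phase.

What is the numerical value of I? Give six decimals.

-0.043650

m-sum 0 ✓  L=18 even ✓  3≤7≤11 ✓
Π(2lᵢ+1) = 9×15×15 = 2025
triangle coeff Δ(4,7,7) = 1/58198140
Σ_t [0,4]: t=0:+1/17418240 t=1:−1/622080 t=2:+1/230400 t=3:−1/622080 t=4:+1/17418240 = 1/806400
(3j)²=2268/230945 [(4 7 7; 0 0 0)], sign=-1
Σ_t [0,0]: t=0:+1/2090188800 = 1/2090188800
(3j)²=7/5814 [(4 7 7; 4 -7 3)], sign=+1
⇒ 4πI² = 357210/14919047
I = (-1)√(357210/14919047/(4π)) = -0.04365021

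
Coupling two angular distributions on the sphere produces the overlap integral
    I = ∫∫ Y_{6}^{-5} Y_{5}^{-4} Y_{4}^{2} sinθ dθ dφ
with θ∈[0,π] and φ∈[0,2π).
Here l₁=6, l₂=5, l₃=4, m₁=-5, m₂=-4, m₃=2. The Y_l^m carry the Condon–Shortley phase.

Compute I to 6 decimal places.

0.000000

m-sum = -5 − 4 + 2 = -7 ≠ 0 ⇒ I = 0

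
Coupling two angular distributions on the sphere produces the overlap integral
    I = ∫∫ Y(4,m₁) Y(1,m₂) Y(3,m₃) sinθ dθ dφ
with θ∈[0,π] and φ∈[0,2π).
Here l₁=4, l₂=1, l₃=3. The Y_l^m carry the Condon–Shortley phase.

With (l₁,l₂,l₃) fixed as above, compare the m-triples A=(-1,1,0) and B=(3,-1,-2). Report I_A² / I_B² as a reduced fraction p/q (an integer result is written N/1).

l's match ⇒ only the (l;m) 3-j factors differ between A and B.
A: triangle coeff Δ(4,1,3) = 1/252; Σ_t [2,2]: t=2:+1/72 = 1/72; (3j)²=5/126 [(4 1 3; -1 1 0)], sign=-1
B: triangle coeff Δ(4,1,3) = 1/252; Σ_t [0,0]: t=0:+1/240 = 1/240; (3j)²=1/12 [(4 1 3; 3 -1 -2)], sign=-1
I_A²/I_B² = (5/126)/(1/12) = 10/21

10/21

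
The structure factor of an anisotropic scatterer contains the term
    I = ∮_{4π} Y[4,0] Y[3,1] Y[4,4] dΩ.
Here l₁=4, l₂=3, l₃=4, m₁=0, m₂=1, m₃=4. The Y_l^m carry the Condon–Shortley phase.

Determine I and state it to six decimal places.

Σmᵢ = 5 ≠ 0, so the φ-integral vanishes; I = 0

0.000000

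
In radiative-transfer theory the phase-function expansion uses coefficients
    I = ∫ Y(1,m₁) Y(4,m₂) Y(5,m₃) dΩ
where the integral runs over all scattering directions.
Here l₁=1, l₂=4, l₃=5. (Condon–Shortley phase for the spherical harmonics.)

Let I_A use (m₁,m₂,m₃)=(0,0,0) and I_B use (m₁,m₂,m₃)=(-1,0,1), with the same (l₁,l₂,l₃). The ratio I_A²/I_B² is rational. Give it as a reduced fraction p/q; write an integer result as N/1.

l's match ⇒ only the (l;m) 3-j factors differ between A and B.
A: triangle coeff Δ(1,4,5) = 1/495; Σ_t [0,0]: t=0:+1/576 = 1/576; (3j)²=5/99 [(1 4 5; 0 0 0)], sign=-1
B: triangle coeff Δ(1,4,5) = 1/495; Σ_t [0,0]: t=0:+1/1152 = 1/1152; (3j)²=1/33 [(1 4 5; -1 0 1)], sign=+1
I_A²/I_B² = (5/99)/(1/33) = 5/3

5/3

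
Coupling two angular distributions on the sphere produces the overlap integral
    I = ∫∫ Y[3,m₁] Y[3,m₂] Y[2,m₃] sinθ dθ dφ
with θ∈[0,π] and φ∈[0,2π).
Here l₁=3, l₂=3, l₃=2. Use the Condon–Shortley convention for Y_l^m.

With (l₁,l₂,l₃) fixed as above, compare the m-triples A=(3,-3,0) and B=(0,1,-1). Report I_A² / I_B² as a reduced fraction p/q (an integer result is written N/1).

25/2

Shared (l₁,l₂,l₃)=(3,3,2): N and (l;000)² cancel in I_A²/I_B².
A: Δ = 4!·2!·2!/9! = 1/3780; Racah Σ t=0..0: t=0:+1/96 = 1/96; ⇒ 3j(3 3 2; 3 -3 0)² = 5/84, sgn +1
B: Δ = 4!·2!·2!/9! = 1/3780; Racah Σ t=2..3: t=2:+1/8 t=3:−1/12 = 1/24; ⇒ 3j(3 3 2; 0 1 -1)² = 1/210, sgn -1
I_A²/I_B² = (5/84)/(1/210) = 25/2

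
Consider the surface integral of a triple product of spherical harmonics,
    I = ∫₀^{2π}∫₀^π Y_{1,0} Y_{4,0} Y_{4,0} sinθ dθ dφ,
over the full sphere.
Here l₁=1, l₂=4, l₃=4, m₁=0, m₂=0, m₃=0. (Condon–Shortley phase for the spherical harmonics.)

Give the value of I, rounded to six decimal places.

0.000000

L=9 odd ⇒ parity kills the (l;000) factor ⇒ I = 0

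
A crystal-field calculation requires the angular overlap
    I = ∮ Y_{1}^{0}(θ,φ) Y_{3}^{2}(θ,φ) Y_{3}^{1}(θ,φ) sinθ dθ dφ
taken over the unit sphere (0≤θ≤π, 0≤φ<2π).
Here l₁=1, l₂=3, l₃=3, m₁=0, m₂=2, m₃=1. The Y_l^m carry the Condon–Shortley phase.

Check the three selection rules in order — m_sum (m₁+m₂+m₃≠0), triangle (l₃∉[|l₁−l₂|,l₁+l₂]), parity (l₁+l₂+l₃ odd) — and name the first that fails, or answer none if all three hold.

Σmᵢ = 3  ✗
l₃∈[|l₁−l₂|,l₁+l₂]=[2,4], have l₃=3
Σlᵢ = 7 ⇒ odd

m_sum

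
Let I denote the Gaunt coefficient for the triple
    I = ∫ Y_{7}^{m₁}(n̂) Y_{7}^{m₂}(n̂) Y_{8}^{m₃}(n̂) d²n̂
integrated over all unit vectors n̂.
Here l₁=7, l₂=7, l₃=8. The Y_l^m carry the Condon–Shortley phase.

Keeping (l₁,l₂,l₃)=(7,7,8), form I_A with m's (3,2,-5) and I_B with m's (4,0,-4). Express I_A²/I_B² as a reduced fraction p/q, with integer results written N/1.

1716/2527

l's match ⇒ only the (l;m) 3-j factors differ between A and B.
A: triangle coeff Δ(7,7,8) = 1/22086194130; Σ_t [1,4]: t=1:−1/3483648000 t=2:+1/348364800 t=3:−1/261273600 t=4:+1/1393459200 = -11/20901888000; (3j)²=66/37145 [(7 7 8; 3 2 -5)], sign=+1
B: triangle coeff Δ(7,7,8) = 1/22086194130; Σ_t [0,3]: t=0:+1/2612736000 t=1:−1/248832000 t=2:+1/174182400 t=3:−1/836075520 = 19/20901888000; (3j)²=133/50830 [(7 7 8; 4 0 -4)], sign=+1
I_A²/I_B² = (66/37145)/(133/50830) = 1716/2527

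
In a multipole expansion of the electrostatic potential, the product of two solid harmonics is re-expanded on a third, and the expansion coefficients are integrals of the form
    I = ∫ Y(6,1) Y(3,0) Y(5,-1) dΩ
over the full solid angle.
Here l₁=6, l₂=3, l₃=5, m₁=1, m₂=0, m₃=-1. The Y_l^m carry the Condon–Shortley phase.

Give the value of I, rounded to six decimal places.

-0.123080

Checks pass: Σm=0; 14 even; l₃=5∈[3,9].
(2·6+1)(2·3+1)(2·5+1) = 1001
Δ: 4! 8! 2! / 15! → 1/675675
sum: t=1:−1/8640 t=2:+1/2304 t=3:−1/8640 = 7/34560
3j²(6 3 5; 0 0 0) = Δ·Π!·Σ² = 7/429  (sign -1)
sum: t=1:−1/6912 t=2:+1/2880 t=3:−1/17280 = 1/6912
3j²(6 3 5; 1 0 -1) = Δ·Π!·Σ² = 5/429  (sign +1)
combine: 4πI² = 1001·7/429·5/429 = 245/1287
take √, sign -1: I = -0.12308038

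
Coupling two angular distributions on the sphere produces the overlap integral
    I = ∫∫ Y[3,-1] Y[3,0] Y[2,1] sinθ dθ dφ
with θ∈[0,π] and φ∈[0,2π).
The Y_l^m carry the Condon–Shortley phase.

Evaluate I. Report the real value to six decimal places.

Rules hold: Σm=0, L=8 even, 0≤2≤6.
N = 7·7·5 = 245
Δ = 4!·2!·2!/9! = 1/3780
Racah Σ t=1..3: t=1:−1/24 t=2:+1/4 t=3:−1/24 = 1/6
⇒ 3j(3 3 2; 0 0 0)² = 4/105, sgn +1
Racah Σ t=2..3: t=2:+1/8 t=3:−1/12 = 1/24
⇒ 3j(3 3 2; -1 0 1)² = 1/210, sgn -1
4πI² = N·(3j₀)²·(3jₘ)² = 2/45
I = -1·√(0.0444444/4π) = -0.05947080

-0.059471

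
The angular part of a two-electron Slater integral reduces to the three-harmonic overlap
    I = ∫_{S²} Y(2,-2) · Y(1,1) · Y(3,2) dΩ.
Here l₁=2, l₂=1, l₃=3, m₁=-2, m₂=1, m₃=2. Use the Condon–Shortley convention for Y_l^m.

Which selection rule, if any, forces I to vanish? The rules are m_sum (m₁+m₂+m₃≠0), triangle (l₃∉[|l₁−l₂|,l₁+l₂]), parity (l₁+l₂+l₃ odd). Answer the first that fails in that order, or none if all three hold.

Σmᵢ = 1  ✗
l₃∈[|l₁−l₂|,l₁+l₂]=[1,3], have l₃=3
Σlᵢ = 6 ⇒ even

m_sum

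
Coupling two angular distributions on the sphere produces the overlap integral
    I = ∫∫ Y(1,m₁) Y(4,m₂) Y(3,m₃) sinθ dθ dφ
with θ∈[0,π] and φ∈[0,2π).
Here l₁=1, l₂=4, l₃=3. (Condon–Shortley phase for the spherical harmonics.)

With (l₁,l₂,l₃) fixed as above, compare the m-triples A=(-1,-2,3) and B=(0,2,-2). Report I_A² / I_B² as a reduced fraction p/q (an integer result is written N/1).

1/12

l's match ⇒ only the (l;m) 3-j factors differ between A and B.
A: triangle coeff Δ(1,4,3) = 1/252; Σ_t [2,2]: t=2:+1/1440 = 1/1440; (3j)²=1/252 [(1 4 3; -1 -2 3)], sign=+1
B: triangle coeff Δ(1,4,3) = 1/252; Σ_t [1,1]: t=1:−1/120 = -1/120; (3j)²=1/21 [(1 4 3; 0 2 -2)], sign=+1
I_A²/I_B² = (1/252)/(1/21) = 1/12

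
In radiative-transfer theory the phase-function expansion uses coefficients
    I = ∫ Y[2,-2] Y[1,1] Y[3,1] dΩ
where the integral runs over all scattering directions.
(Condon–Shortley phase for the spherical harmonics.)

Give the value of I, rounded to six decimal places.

-0.082589

m-sum 0 ✓  L=6 even ✓  1≤3≤3 ✓
Π(2lᵢ+1) = 5×3×7 = 105
triangle coeff Δ(2,1,3) = 1/105
Σ_t [0,0]: t=0:+1/4 = 1/4
(3j)²=3/35 [(2 1 3; 0 0 0)], sign=-1
Σ_t [0,0]: t=0:+1/48 = 1/48
(3j)²=1/105 [(2 1 3; -2 1 1)], sign=+1
⇒ 4πI² = 3/35
I = (-1)√(3/35/(4π)) = -0.08258890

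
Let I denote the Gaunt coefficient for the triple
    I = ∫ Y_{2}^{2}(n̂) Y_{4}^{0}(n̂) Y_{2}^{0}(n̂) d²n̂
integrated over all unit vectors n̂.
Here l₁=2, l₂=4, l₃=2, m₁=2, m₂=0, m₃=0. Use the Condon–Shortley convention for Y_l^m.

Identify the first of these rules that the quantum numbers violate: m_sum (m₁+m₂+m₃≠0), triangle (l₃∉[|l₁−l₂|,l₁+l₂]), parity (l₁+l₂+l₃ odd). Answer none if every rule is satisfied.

m_sum

azimuthal sum: 2 + 0 + 0 = 2  ✗
2 ≤ 2 ≤ 6 (triangle on l)
L = 2 + 4 + 2 = 8 (even)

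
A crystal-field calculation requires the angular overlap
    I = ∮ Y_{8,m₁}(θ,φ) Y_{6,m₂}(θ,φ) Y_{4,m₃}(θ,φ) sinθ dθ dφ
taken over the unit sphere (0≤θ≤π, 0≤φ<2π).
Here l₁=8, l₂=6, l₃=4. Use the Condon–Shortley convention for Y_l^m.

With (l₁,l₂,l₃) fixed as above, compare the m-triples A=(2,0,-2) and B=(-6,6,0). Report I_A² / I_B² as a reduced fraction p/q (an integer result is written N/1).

32/1573

l's match ⇒ only the (l;m) 3-j factors differ between A and B.
A: triangle coeff Δ(8,6,4) = 1/23279256; Σ_t [4,6]: t=4:+1/1658880 t=5:−1/1728000 t=6:+1/24883200 = 1/15552000; (3j)²=16/46189 [(8 6 4; 2 0 -2)], sign=+1
B: triangle coeff Δ(8,6,4) = 1/23279256; Σ_t [10,10]: t=10:+1/348364800 = 1/348364800; (3j)²=11/646 [(8 6 4; -6 6 0)], sign=+1
I_A²/I_B² = (16/46189)/(11/646) = 32/1573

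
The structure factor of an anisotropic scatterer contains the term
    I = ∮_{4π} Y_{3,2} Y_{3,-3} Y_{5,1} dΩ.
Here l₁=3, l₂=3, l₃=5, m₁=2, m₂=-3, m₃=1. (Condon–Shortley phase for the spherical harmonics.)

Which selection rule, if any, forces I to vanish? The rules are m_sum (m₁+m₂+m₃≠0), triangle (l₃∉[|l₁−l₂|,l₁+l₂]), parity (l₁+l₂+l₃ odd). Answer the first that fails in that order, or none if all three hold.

parity

azimuthal sum: 2 − 3 + 1 = 0  ✓
0 ≤ 5 ≤ 6 (triangle on l)  ✓
L = 3 + 3 + 5 = 11 (odd)  ✗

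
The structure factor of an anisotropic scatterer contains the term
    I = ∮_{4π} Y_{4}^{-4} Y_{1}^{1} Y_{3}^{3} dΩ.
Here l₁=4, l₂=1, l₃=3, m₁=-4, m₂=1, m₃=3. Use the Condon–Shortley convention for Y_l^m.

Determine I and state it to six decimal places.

0.325735

m-sum 0 ✓  L=8 even ✓  3≤3≤5 ✓
Π(2lᵢ+1) = 9×3×7 = 189
triangle coeff Δ(4,1,3) = 1/252
Σ_t [1,1]: t=1:−1/36 = -1/36
(3j)²=4/63 [(4 1 3; 0 0 0)], sign=+1
Σ_t [2,2]: t=2:+1/1440 = 1/1440
(3j)²=1/9 [(4 1 3; -4 1 3)], sign=+1
⇒ 4πI² = 4/3
I = (+1)√(4/3/(4π)) = 0.32573501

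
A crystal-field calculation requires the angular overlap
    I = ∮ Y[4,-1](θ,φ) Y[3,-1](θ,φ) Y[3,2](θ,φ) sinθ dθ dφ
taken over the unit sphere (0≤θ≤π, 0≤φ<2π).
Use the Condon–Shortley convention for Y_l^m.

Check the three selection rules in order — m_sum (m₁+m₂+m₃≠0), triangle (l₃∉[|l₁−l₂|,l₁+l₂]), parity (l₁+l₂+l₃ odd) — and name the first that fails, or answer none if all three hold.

Σmᵢ = 0  ✓
l₃∈[|l₁−l₂|,l₁+l₂]=[1,7], have l₃=3  ✓
Σlᵢ = 10 ⇒ even  ✓

none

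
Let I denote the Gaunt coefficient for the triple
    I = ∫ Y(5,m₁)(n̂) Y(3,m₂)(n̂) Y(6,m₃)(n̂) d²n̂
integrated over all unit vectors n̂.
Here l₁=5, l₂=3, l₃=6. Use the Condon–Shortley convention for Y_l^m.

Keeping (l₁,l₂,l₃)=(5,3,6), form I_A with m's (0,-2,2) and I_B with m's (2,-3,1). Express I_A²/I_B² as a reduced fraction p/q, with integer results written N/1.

2/7

Shared (l₁,l₂,l₃)=(5,3,6): N and (l;000)² cancel in I_A²/I_B².
A: Δ = 2!·8!·4!/15! = 1/675675; Racah Σ t=0..1: t=0:+1/8640 t=1:−1/13824 = 1/23040; ⇒ 3j(5 3 6; 0 -2 2)² = 2/429, sgn +1
B: Δ = 2!·8!·4!/15! = 1/675675; Racah Σ t=0..0: t=0:+1/34560 = 1/34560; ⇒ 3j(5 3 6; 2 -3 1)² = 7/429, sgn -1
I_A²/I_B² = (2/429)/(7/429) = 2/7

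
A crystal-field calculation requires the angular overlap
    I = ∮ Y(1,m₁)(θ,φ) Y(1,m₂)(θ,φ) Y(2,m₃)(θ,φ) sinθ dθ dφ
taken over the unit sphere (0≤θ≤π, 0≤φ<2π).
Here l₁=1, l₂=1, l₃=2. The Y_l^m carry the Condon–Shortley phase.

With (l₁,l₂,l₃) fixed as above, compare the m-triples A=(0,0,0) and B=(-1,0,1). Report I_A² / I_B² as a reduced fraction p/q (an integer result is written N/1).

4/3

Same 1,1,2: normalisation and zero-m 3j drop out of the ratio.
A: Δ: 0! 2! 2! / 5! → 1/30; sum: t=0:+1/1 = 1/1; 3j²(1 1 2; 0 0 0) = Δ·Π!·Σ² = 2/15  (sign +1)
B: Δ: 0! 2! 2! / 5! → 1/30; sum: t=0:+1/2 = 1/2; 3j²(1 1 2; -1 0 1) = Δ·Π!·Σ² = 1/10  (sign -1)
I_A²/I_B² = (2/15)/(1/10) = 4/3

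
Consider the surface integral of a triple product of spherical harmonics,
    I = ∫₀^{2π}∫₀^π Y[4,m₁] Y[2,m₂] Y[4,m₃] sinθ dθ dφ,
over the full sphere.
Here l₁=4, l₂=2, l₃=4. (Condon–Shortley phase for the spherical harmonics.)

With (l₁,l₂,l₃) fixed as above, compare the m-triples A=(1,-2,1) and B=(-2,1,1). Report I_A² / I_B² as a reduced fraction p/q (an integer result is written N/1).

200/81

l's match ⇒ only the (l;m) 3-j factors differ between A and B.
A: triangle coeff Δ(4,2,4) = 1/13860; Σ_t [0,0]: t=0:+1/144 = 1/144; (3j)²=10/231 [(4 2 4; 1 -2 1)], sign=-1
B: triangle coeff Δ(4,2,4) = 1/13860; Σ_t [1,2]: t=1:−1/240 t=2:+1/96 = 1/160; (3j)²=27/1540 [(4 2 4; -2 1 1)], sign=-1
I_A²/I_B² = (10/231)/(27/1540) = 200/81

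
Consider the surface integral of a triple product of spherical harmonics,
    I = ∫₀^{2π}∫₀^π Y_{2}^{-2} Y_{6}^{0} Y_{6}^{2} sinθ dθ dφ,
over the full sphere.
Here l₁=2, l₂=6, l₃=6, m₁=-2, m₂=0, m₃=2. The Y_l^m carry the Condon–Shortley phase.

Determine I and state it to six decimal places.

-0.191909

Rules hold: Σm=0, L=14 even, 4≤6≤8.
N = 5·13·13 = 845
Δ = 2!·2!·10!/15! = 1/90090
Racah Σ t=0..2: t=0:+1/69120 t=1:−1/14400 t=2:+1/69120 = -7/172800
⇒ 3j(2 6 6; 0 0 0)² = 14/715, sgn -1
Racah Σ t=2..2: t=2:+1/69120 = 1/69120
⇒ 3j(2 6 6; -2 0 2)² = 4/143, sgn +1
4πI² = N·(3j₀)²·(3jₘ)² = 56/121
I = -1·√(0.46281/4π) = -0.19190947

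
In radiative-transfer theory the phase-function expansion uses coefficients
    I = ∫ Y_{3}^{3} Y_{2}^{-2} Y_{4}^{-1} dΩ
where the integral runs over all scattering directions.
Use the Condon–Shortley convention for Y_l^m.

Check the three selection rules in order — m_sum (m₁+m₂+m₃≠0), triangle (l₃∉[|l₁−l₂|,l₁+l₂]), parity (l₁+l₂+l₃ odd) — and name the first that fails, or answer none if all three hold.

parity

azimuthal sum: 3 − 2 − 1 = 0  ✓
1 ≤ 4 ≤ 5 (triangle on l)  ✓
L = 3 + 2 + 4 = 9 (odd)  ✗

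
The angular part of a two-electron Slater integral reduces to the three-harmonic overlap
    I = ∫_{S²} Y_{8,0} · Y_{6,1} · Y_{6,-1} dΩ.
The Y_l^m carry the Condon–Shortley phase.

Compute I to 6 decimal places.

-0.016368

Checks pass: Σm=0; 20 even; l₃=6∈[2,14].
(2·8+1)(2·6+1)(2·6+1) = 2873
Δ: 8! 8! 4! / 21! → 1/1309458150
sum: t=2:+1/49766400 t=3:−1/3110400 t=4:+1/1327104 t=5:−1/3110400 t=6:+1/49766400 = 1/6635520
3j²(8 6 6; 0 0 0) = Δ·Π!·Σ² = 350/46189  (sign +1)
sum: t=3:−1/12441600 t=4:+1/1990656 t=5:−1/2073600 t=6:+1/12441600 t=7:−1/609638400 = 1/54190080
3j²(8 6 6; 0 1 -1) = Δ·Π!·Σ² = 50/323323  (sign -1)
combine: 4πI² = 2873·350/46189·50/323323 = 2500/742577
take √, sign -1: I = -0.01636795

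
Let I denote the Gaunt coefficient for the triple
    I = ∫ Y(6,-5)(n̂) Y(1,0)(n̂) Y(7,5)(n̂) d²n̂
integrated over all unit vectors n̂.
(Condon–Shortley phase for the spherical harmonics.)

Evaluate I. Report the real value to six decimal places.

-0.171413

m-sum 0 ✓  L=14 even ✓  5≤7≤7 ✓
Π(2lᵢ+1) = 13×3×15 = 585
triangle coeff Δ(6,1,7) = 1/1365
Σ_t [0,0]: t=0:+1/518400 = 1/518400
(3j)²=7/195 [(6 1 7; 0 0 0)], sign=-1
Σ_t [0,0]: t=0:+1/39916800 = 1/39916800
(3j)²=8/455 [(6 1 7; -5 0 5)], sign=+1
⇒ 4πI² = 24/65
I = (-1)√(24/65/(4π)) = -0.17141310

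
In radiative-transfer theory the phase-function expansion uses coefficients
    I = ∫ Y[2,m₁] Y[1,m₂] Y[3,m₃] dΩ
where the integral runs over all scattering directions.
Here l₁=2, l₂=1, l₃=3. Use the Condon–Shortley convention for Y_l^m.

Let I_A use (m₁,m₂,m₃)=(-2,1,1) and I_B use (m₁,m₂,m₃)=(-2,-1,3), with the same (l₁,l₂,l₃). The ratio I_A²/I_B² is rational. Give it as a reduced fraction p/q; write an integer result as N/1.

Same 2,1,3: normalisation and zero-m 3j drop out of the ratio.
A: Δ: 0! 4! 2! / 7! → 1/105; sum: t=0:+1/48 = 1/48; 3j²(2 1 3; -2 1 1) = Δ·Π!·Σ² = 1/105  (sign +1)
B: Δ: 0! 4! 2! / 7! → 1/105; sum: t=0:+1/48 = 1/48; 3j²(2 1 3; -2 -1 3) = Δ·Π!·Σ² = 1/7  (sign +1)
I_A²/I_B² = (1/105)/(1/7) = 1/15

1/15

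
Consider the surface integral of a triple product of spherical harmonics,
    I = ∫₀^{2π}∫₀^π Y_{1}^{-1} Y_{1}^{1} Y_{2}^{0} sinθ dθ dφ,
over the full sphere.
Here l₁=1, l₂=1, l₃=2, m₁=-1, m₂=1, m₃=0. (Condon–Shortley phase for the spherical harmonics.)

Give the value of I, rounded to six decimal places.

Checks pass: Σm=0; 4 even; l₃=2∈[0,2].
(2·1+1)(2·1+1)(2·2+1) = 45
Δ: 0! 2! 2! / 5! → 1/30
sum: t=0:+1/1 = 1/1
3j²(1 1 2; 0 0 0) = Δ·Π!·Σ² = 2/15  (sign +1)
sum: t=0:+1/4 = 1/4
3j²(1 1 2; -1 1 0) = Δ·Π!·Σ² = 1/30  (sign +1)
combine: 4πI² = 45·2/15·1/30 = 1/5
take √, sign +1: I = 0.12615663

0.126157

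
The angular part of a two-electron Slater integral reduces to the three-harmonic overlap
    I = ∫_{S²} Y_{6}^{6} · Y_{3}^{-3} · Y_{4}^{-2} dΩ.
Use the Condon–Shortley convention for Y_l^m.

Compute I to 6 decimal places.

0.000000

Σmᵢ = 1 ≠ 0, so the φ-integral vanishes; I = 0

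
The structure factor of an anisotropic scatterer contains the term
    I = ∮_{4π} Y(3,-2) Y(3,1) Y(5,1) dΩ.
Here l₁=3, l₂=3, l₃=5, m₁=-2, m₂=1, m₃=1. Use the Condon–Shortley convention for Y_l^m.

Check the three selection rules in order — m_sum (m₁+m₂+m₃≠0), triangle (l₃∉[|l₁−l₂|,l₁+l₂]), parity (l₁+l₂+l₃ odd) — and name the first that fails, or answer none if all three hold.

parity

Σmᵢ = 0  ✓
l₃∈[|l₁−l₂|,l₁+l₂]=[0,6], have l₃=5  ✓
Σlᵢ = 11 ⇒ odd  ✗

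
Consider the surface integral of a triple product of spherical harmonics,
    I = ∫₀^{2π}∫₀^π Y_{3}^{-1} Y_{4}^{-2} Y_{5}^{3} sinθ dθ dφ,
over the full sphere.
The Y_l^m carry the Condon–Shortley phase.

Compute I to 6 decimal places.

-0.144236

Rules hold: Σm=0, L=12 even, 1≤5≤7.
N = 7·9·11 = 693
Δ = 2!·4!·6!/13! = 1/180180
Racah Σ t=0..2: t=0:+1/576 t=1:−1/144 t=2:+1/576 = -1/288
⇒ 3j(3 4 5; 0 0 0)² = 20/1001, sgn +1
Racah Σ t=0..2: t=0:+1/2304 t=1:−1/720 t=2:+1/5760 = -1/1280
⇒ 3j(3 4 5; -1 -2 3)² = 27/1430, sgn -1
4πI² = N·(3j₀)²·(3jₘ)² = 486/1859
I = -1·√(0.261431/4π) = -0.14423595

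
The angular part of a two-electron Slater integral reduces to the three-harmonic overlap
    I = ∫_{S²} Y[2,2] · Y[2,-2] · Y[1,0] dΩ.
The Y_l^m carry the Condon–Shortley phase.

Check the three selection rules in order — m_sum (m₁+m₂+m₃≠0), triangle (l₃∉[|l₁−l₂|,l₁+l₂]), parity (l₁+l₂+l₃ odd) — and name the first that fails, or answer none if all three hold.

parity

azimuthal sum: 2 − 2 + 0 = 0  ✓
0 ≤ 1 ≤ 4 (triangle on l)  ✓
L = 2 + 2 + 1 = 5 (odd)  ✗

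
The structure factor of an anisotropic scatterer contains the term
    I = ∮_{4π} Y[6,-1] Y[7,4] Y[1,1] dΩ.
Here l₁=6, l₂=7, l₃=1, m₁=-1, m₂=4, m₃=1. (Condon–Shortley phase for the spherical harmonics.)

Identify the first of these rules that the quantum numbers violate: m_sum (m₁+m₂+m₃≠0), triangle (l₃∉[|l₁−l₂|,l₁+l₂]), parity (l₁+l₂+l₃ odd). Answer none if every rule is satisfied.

m₁+m₂+m₃ = -1 + 4 + 1 = 4  ✗
triangle: |6−7|=1 ≤ l₃=1 ≤ 6+7=13
parity: l₁+l₂+l₃ = 14 is even

m_sum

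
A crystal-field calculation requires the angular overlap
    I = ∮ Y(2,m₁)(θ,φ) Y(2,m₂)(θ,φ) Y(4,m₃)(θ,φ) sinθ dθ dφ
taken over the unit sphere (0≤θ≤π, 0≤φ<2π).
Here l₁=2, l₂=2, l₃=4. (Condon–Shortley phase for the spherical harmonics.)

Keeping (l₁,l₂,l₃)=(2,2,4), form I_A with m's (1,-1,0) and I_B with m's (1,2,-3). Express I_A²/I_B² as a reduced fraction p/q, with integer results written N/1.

16/35

Shared (l₁,l₂,l₃)=(2,2,4): N and (l;000)² cancel in I_A²/I_B².
A: Δ = 0!·4!·4!/9! = 1/630; Racah Σ t=0..0: t=0:+1/36 = 1/36; ⇒ 3j(2 2 4; 1 -1 0)² = 8/315, sgn +1
B: Δ = 0!·4!·4!/9! = 1/630; Racah Σ t=0..0: t=0:+1/144 = 1/144; ⇒ 3j(2 2 4; 1 2 -3)² = 1/18, sgn -1
I_A²/I_B² = (8/315)/(1/18) = 16/35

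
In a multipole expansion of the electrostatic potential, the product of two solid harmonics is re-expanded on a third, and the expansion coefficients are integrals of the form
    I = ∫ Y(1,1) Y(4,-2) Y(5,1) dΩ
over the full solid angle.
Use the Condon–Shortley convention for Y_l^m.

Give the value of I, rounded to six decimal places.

Checks pass: Σm=0; 10 even; l₃=5∈[3,5].
(2·1+1)(2·4+1)(2·5+1) = 297
Δ: 0! 2! 8! / 11! → 1/495
sum: t=0:+1/576 = 1/576
3j²(1 4 5; 0 0 0) = Δ·Π!·Σ² = 5/99  (sign -1)
sum: t=0:+1/2880 = 1/2880
3j²(1 4 5; 1 -2 1) = Δ·Π!·Σ² = 2/165  (sign +1)
combine: 4πI² = 297·5/99·2/165 = 2/11
take √, sign -1: I = -0.12028562

-0.120286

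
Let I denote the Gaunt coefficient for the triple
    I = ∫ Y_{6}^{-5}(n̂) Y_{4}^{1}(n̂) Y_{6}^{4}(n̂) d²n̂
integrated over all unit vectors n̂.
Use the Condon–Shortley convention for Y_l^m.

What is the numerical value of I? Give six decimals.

m-sum 0 ✓  L=16 even ✓  2≤6≤10 ✓
Π(2lᵢ+1) = 13×9×13 = 1521
triangle coeff Δ(6,4,6) = 1/15315300
Σ_t [0,4]: t=0:+1/829440 t=1:−1/25920 t=2:+1/9216 t=3:−1/25920 t=4:+1/829440 = 7/207360
(3j)²=28/2431 [(6 4 6; 0 0 0)], sign=+1
Σ_t [3,4]: t=3:−1/967680 t=4:+1/725760 = 1/2903040
(3j)²=5/3094 [(6 4 6; -5 1 4)], sign=+1
⇒ 4πI² = 90/3179
I = (+1)√(90/3179/(4π)) = 0.04746473

0.047465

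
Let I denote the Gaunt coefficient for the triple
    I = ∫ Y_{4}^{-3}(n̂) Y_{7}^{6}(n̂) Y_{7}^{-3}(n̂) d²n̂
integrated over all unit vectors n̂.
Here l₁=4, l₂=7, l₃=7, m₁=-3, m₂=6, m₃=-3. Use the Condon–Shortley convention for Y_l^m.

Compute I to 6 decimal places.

Checks pass: Σm=0; 18 even; l₃=7∈[3,11].
(2·4+1)(2·7+1)(2·7+1) = 2025
Δ: 4! 4! 10! / 19! → 1/58198140
sum: t=0:+1/17418240 t=1:−1/622080 t=2:+1/230400 t=3:−1/622080 t=4:+1/17418240 = 1/806400
3j²(4 7 7; 0 0 0) = Δ·Π!·Σ² = 2268/230945  (sign -1)
sum: t=3:−1/522547200 t=4:+1/52254720 = 1/58060800
3j²(4 7 7; -3 6 -3) = Δ·Π!·Σ² = 9/646  (sign +1)
combine: 4πI² = 2025·2268/230945·9/646 = 4133430/14919047
take √, sign -1: I = -0.14848406

-0.148484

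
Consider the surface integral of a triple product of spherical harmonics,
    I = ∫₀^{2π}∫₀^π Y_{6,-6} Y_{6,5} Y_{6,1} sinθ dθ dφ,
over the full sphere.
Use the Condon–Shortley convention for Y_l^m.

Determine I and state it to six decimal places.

0.117823

m-sum 0 ✓  L=18 even ✓  0≤6≤12 ✓
Π(2lᵢ+1) = 13×13×13 = 2197
triangle coeff Δ(6,6,6) = 1/325909584
Σ_t [0,6]: t=0:+1/373248000 t=1:−1/1728000 t=2:+1/110592 t=3:−1/46656 t=4:+1/110592 t=5:−1/1728000 t=6:+1/373248000 = -7/1555200
(3j)²=400/46189 [(6 6 6; 0 0 0)], sign=-1
Σ_t [6,6]: t=6:+1/62208000 = 1/62208000
(3j)²=77/8398 [(6 6 6; -6 5 1)], sign=-1
⇒ 4πI² = 18200/104329
I = (+1)√(18200/104329/(4π)) = 0.11782250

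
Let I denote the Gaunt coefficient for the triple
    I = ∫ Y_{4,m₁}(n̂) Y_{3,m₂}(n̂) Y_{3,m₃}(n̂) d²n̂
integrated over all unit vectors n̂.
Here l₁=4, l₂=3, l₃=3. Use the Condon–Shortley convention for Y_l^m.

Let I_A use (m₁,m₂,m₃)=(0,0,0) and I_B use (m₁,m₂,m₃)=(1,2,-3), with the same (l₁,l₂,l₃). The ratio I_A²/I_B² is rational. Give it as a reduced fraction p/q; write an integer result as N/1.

6/5

l's match ⇒ only the (l;m) 3-j factors differ between A and B.
A: triangle coeff Δ(4,3,3) = 1/34650; Σ_t [1,3]: t=1:−1/72 t=2:+1/16 t=3:−1/72 = 5/144; (3j)²=2/77 [(4 3 3; 0 0 0)], sign=-1
B: triangle coeff Δ(4,3,3) = 1/34650; Σ_t [3,3]: t=3:−1/288 = -1/288; (3j)²=5/231 [(4 3 3; 1 2 -3)], sign=-1
I_A²/I_B² = (2/77)/(5/231) = 6/5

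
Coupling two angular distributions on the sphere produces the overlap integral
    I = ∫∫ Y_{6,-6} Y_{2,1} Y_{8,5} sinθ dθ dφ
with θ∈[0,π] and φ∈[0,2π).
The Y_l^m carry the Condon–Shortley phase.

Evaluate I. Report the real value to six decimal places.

-0.030597

m-sum 0 ✓  L=16 even ✓  4≤8≤8 ✓
Π(2lᵢ+1) = 13×5×17 = 1105
triangle coeff Δ(6,2,8) = 1/30940
Σ_t [0,0]: t=0:+1/2073600 = 1/2073600
(3j)²=28/1105 [(6 2 8; 0 0 0)], sign=+1
Σ_t [0,0]: t=0:+1/2874009600 = 1/2874009600
(3j)²=1/2380 [(6 2 8; -6 1 5)], sign=-1
⇒ 4πI² = 1/85
I = (-1)√(1/85/(4π)) = -0.03059748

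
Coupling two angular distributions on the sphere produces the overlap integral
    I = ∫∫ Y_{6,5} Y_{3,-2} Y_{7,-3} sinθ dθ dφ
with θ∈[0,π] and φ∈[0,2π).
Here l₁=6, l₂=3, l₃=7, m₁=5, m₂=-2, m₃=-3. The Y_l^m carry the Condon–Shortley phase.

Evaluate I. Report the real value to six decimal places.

0.120821

m-sum 0 ✓  L=16 even ✓  3≤7≤9 ✓
Π(2lᵢ+1) = 13×7×15 = 1365
triangle coeff Δ(6,3,7) = 1/2042040
Σ_t [0,2]: t=0:+1/207360 t=1:−1/57600 t=2:+1/207360 = -1/129600
(3j)²=168/12155 [(6 3 7; 0 0 0)], sign=+1
Σ_t [0,1]: t=0:+1/4354560 t=1:−1/87091200 = 19/87091200
(3j)²=361/37128 [(6 3 7; 5 -2 -3)], sign=+1
⇒ 4πI² = 7581/41327
I = (+1)√(7581/41327/(4π)) = 0.12082071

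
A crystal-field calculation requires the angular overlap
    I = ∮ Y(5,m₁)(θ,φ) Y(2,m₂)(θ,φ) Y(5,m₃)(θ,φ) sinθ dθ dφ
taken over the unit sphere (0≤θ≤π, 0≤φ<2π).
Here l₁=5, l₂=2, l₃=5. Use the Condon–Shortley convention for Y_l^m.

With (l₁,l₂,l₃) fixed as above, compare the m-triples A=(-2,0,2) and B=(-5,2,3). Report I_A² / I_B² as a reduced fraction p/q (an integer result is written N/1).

Same 5,2,5: normalisation and zero-m 3j drop out of the ratio.
A: Δ: 2! 8! 2! / 13! → 1/38610; sum: t=0:+1/20160 t=1:−1/1440 t=2:+1/2880 = -1/3360; 3j²(5 2 5; -2 0 2) = Δ·Π!·Σ² = 6/715  (sign +1)
B: Δ: 2! 8! 2! / 13! → 1/38610; sum: t=2:+1/161280 = 1/161280; 3j²(5 2 5; -5 2 3) = Δ·Π!·Σ² = 1/143  (sign +1)
I_A²/I_B² = (6/715)/(1/143) = 6/5

6/5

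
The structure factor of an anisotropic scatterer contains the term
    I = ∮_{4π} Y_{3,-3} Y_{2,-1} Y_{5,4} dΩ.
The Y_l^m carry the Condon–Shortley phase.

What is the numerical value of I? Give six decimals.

m-sum 0 ✓  L=10 even ✓  1≤5≤5 ✓
Π(2lᵢ+1) = 7×5×11 = 385
triangle coeff Δ(3,2,5) = 1/2310
Σ_t [0,0]: t=0:+1/144 = 1/144
(3j)²=10/231 [(3 2 5; 0 0 0)], sign=-1
Σ_t [0,0]: t=0:+1/4320 = 1/4320
(3j)²=2/55 [(3 2 5; -3 -1 4)], sign=-1
⇒ 4πI² = 20/33
I = (+1)√(20/33/(4π)) = 0.21961050

0.219610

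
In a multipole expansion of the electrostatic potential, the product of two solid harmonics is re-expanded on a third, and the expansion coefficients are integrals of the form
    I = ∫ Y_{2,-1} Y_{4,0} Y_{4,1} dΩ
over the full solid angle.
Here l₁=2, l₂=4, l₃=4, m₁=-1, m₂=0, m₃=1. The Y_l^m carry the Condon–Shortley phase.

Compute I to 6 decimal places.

m-sum 0 ✓  L=10 even ✓  2≤4≤6 ✓
Π(2lᵢ+1) = 5×9×9 = 405
triangle coeff Δ(2,4,4) = 1/13860
Σ_t [0,2]: t=0:+1/192 t=1:−1/36 t=2:+1/192 = -5/288
(3j)²=20/693 [(2 4 4; 0 0 0)], sign=-1
Σ_t [1,2]: t=1:−1/72 t=2:+1/96 = -1/288
(3j)²=1/462 [(2 4 4; -1 0 1)], sign=+1
⇒ 4πI² = 150/5929
I = (-1)√(150/5929/(4π)) = -0.04486937

-0.044869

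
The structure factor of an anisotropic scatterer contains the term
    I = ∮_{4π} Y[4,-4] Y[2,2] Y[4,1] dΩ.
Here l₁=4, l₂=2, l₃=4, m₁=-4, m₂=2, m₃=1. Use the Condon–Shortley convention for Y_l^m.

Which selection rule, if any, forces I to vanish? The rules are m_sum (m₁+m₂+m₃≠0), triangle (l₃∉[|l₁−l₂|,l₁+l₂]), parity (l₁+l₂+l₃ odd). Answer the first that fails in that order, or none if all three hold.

m_sum

azimuthal sum: -4 + 2 + 1 = -1  ✗
2 ≤ 4 ≤ 6 (triangle on l)
L = 4 + 2 + 4 = 10 (even)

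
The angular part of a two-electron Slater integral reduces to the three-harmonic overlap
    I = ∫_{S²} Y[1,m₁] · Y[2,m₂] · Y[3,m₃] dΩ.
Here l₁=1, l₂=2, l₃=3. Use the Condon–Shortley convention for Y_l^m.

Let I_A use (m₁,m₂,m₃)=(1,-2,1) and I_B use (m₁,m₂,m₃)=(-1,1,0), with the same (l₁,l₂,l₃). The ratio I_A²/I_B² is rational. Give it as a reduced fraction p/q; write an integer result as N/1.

1/3

Same 1,2,3: normalisation and zero-m 3j drop out of the ratio.
A: Δ: 0! 2! 4! / 7! → 1/105; sum: t=0:+1/48 = 1/48; 3j²(1 2 3; 1 -2 1) = Δ·Π!·Σ² = 1/105  (sign +1)
B: Δ: 0! 2! 4! / 7! → 1/105; sum: t=0:+1/12 = 1/12; 3j²(1 2 3; -1 1 0) = Δ·Π!·Σ² = 1/35  (sign -1)
I_A²/I_B² = (1/105)/(1/35) = 1/3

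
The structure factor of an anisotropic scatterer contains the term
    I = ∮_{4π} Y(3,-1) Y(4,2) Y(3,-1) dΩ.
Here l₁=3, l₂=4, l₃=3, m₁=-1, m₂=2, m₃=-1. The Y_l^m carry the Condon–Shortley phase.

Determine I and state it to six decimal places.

m-sum 0 ✓  L=10 even ✓  1≤3≤7 ✓
Π(2lᵢ+1) = 7×9×7 = 441
triangle coeff Δ(3,4,3) = 1/34650
Σ_t [1,3]: t=1:−1/72 t=2:+1/16 t=3:−1/72 = 5/144
(3j)²=2/77 [(3 4 3; 0 0 0)], sign=-1
Σ_t [2,4]: t=2:+1/192 t=3:−1/36 t=4:+1/192 = -5/288
(3j)²=20/693 [(3 4 3; -1 2 -1)], sign=-1
⇒ 4πI² = 40/121
I = (+1)√(40/121/(4π)) = 0.16219310

0.162193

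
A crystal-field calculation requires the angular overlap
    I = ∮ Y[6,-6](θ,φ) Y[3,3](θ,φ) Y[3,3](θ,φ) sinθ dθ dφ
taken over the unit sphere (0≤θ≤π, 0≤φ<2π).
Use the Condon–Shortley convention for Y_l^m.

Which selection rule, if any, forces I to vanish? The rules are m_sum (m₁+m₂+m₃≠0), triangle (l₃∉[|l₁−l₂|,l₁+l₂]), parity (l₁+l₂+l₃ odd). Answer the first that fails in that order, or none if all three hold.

Σmᵢ = 0  ✓
l₃∈[|l₁−l₂|,l₁+l₂]=[3,9], have l₃=3  ✓
Σlᵢ = 12 ⇒ even  ✓

none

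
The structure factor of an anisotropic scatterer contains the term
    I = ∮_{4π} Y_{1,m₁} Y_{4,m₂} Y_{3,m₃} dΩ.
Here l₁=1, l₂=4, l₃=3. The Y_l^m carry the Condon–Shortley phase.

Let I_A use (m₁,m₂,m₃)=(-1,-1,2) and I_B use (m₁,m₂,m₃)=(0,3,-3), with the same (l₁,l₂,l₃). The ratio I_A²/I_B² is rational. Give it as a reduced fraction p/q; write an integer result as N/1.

3/7

Same 1,4,3: normalisation and zero-m 3j drop out of the ratio.
A: Δ: 2! 0! 6! / 9! → 1/252; sum: t=2:+1/240 = 1/240; 3j²(1 4 3; -1 -1 2) = Δ·Π!·Σ² = 1/84  (sign -1)
B: Δ: 2! 0! 6! / 9! → 1/252; sum: t=1:−1/720 = -1/720; 3j²(1 4 3; 0 3 -3) = Δ·Π!·Σ² = 1/36  (sign -1)
I_A²/I_B² = (1/84)/(1/36) = 3/7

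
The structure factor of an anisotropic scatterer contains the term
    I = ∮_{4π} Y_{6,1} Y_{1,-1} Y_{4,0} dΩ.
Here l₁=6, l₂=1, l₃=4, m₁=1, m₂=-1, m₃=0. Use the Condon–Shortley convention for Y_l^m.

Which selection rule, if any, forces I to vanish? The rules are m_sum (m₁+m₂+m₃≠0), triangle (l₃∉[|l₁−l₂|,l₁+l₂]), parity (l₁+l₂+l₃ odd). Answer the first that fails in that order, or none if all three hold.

Σmᵢ = 0  ✓
l₃∈[|l₁−l₂|,l₁+l₂]=[5,7], have l₃=4  ✗
Σlᵢ = 11 ⇒ odd

triangle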